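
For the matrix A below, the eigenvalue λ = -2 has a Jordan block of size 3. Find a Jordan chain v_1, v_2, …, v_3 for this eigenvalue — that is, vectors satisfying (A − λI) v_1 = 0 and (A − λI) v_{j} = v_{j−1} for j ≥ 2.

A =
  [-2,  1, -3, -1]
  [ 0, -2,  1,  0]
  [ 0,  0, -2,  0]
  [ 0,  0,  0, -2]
A Jordan chain for λ = -2 of length 3:
v_1 = (1, 0, 0, 0)ᵀ
v_2 = (-3, 1, 0, 0)ᵀ
v_3 = (0, 0, 1, 0)ᵀ

Let N = A − (-2)·I. We want v_3 with N^3 v_3 = 0 but N^2 v_3 ≠ 0; then v_{j-1} := N · v_j for j = 3, …, 2.

Pick v_3 = (0, 0, 1, 0)ᵀ.
Then v_2 = N · v_3 = (-3, 1, 0, 0)ᵀ.
Then v_1 = N · v_2 = (1, 0, 0, 0)ᵀ.

Sanity check: (A − (-2)·I) v_1 = (0, 0, 0, 0)ᵀ = 0. ✓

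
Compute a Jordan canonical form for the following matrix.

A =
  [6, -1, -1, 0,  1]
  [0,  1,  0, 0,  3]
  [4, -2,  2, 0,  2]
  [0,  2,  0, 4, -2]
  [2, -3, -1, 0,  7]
J_3(4) ⊕ J_1(4) ⊕ J_1(4)

The characteristic polynomial is
  det(x·I − A) = x^5 - 20*x^4 + 160*x^3 - 640*x^2 + 1280*x - 1024 = (x - 4)^5

Eigenvalues and multiplicities (the geometric multiplicity of λ is n − rank(A − λI), which equals the number of Jordan blocks for λ):
  λ = 4: algebraic multiplicity = 5, geometric multiplicity = 3

Determining the block sizes for each eigenvalue:
  λ = 4: with am = 5 and gm = 3, the partition is not yet determined (e.g. several partitions of 5 into 3 parts exist). Let N = A − (4)·I. Computing rank(N^1) = 2, rank(N^2) = 1, rank(N^3) = 0; the number of blocks of size ≥ j is rank(N^{j−1}) − rank(N^j), giving [3, 1, 1]. So we have 1 block(s) of size 3, 2 block(s) of size 1 → block sizes [3, 1, 1]

Assembling the blocks gives a Jordan form
J =
  [4, 1, 0, 0, 0]
  [0, 4, 1, 0, 0]
  [0, 0, 4, 0, 0]
  [0, 0, 0, 4, 0]
  [0, 0, 0, 0, 4]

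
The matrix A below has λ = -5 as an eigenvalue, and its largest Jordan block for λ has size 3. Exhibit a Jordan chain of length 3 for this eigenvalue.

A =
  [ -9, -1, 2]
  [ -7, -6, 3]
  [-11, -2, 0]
A Jordan chain for λ = -5 of length 3:
v_1 = (1, 2, 3)ᵀ
v_2 = (-4, -7, -11)ᵀ
v_3 = (1, 0, 0)ᵀ

Let N = A − (-5)·I. We want v_3 with N^3 v_3 = 0 but N^2 v_3 ≠ 0; then v_{j-1} := N · v_j for j = 3, …, 2.

Pick v_3 = (1, 0, 0)ᵀ.
Then v_2 = N · v_3 = (-4, -7, -11)ᵀ.
Then v_1 = N · v_2 = (1, 2, 3)ᵀ.

Sanity check: (A − (-5)·I) v_1 = (0, 0, 0)ᵀ = 0. ✓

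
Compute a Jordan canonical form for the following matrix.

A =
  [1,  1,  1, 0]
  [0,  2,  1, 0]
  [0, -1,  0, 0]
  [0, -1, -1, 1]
J_2(1) ⊕ J_1(1) ⊕ J_1(1)

The characteristic polynomial is
  det(x·I − A) = x^4 - 4*x^3 + 6*x^2 - 4*x + 1 = (x - 1)^4

Eigenvalues and multiplicities (the geometric multiplicity of λ is n − rank(A − λI), which equals the number of Jordan blocks for λ):
  λ = 1: algebraic multiplicity = 4, geometric multiplicity = 3

Determining the block sizes for each eigenvalue:
  λ = 1: 3 blocks summing to 4 forces exactly one block of size 2 and the rest size 1 → block sizes [2, 1, 1]

Assembling the blocks gives a Jordan form
J =
  [1, 1, 0, 0]
  [0, 1, 0, 0]
  [0, 0, 1, 0]
  [0, 0, 0, 1]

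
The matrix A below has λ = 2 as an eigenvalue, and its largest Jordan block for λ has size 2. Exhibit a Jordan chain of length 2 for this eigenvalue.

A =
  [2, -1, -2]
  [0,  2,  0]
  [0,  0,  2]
A Jordan chain for λ = 2 of length 2:
v_1 = (-1, 0, 0)ᵀ
v_2 = (0, 1, 0)ᵀ

Let N = A − (2)·I. We want v_2 with N^2 v_2 = 0 but N^1 v_2 ≠ 0; then v_{j-1} := N · v_j for j = 2, …, 2.

Pick v_2 = (0, 1, 0)ᵀ.
Then v_1 = N · v_2 = (-1, 0, 0)ᵀ.

Sanity check: (A − (2)·I) v_1 = (0, 0, 0)ᵀ = 0. ✓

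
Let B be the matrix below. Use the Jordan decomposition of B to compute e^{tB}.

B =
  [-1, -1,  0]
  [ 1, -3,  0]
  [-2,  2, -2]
e^{tB} =
  [t*exp(-2*t) + exp(-2*t), -t*exp(-2*t), 0]
  [t*exp(-2*t), -t*exp(-2*t) + exp(-2*t), 0]
  [-2*t*exp(-2*t), 2*t*exp(-2*t), exp(-2*t)]

Strategy: write B = P · J · P⁻¹ where J is a Jordan canonical form, so e^{tB} = P · e^{tJ} · P⁻¹, and e^{tJ} can be computed block-by-block.

B has Jordan form
J =
  [-2,  1,  0]
  [ 0, -2,  0]
  [ 0,  0, -2]
(up to reordering of blocks).

Per-block formulas:
  For a 1×1 block at λ = -2: exp(t · [-2]) = [e^(-2t)].
  For a 2×2 Jordan block J_2(-2): exp(t · J_2(-2)) = e^(-2t)·(I + t·N), where N is the 2×2 nilpotent shift.

After assembling e^{tJ} and conjugating by P, we get:

e^{tB} =
  [t*exp(-2*t) + exp(-2*t), -t*exp(-2*t), 0]
  [t*exp(-2*t), -t*exp(-2*t) + exp(-2*t), 0]
  [-2*t*exp(-2*t), 2*t*exp(-2*t), exp(-2*t)]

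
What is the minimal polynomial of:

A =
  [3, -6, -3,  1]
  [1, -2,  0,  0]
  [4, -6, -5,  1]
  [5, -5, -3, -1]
x^4 + 5*x^3 + 9*x^2 + 7*x + 2

The characteristic polynomial is χ_A(x) = (x + 1)^3*(x + 2), so the eigenvalues are known. The minimal polynomial is
  m_A(x) = Π_λ (x − λ)^{k_λ}
where k_λ is the size of the *largest* Jordan block for λ (equivalently, the smallest k with (A − λI)^k v = 0 for every generalised eigenvector v of λ).

  λ = -2: largest Jordan block has size 1, contributing (x + 2)
  λ = -1: largest Jordan block has size 3, contributing (x + 1)^3

So m_A(x) = (x + 1)^3*(x + 2) = x^4 + 5*x^3 + 9*x^2 + 7*x + 2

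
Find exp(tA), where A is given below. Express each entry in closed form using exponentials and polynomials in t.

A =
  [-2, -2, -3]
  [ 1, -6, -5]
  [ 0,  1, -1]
e^{tA} =
  [-t^2*exp(-3*t)/2 + t*exp(-3*t) + exp(-3*t), t^2*exp(-3*t)/2 - 2*t*exp(-3*t), t^2*exp(-3*t)/2 - 3*t*exp(-3*t)]
  [-t^2*exp(-3*t) + t*exp(-3*t), t^2*exp(-3*t) - 3*t*exp(-3*t) + exp(-3*t), t^2*exp(-3*t) - 5*t*exp(-3*t)]
  [t^2*exp(-3*t)/2, -t^2*exp(-3*t)/2 + t*exp(-3*t), -t^2*exp(-3*t)/2 + 2*t*exp(-3*t) + exp(-3*t)]

Strategy: write A = P · J · P⁻¹ where J is a Jordan canonical form, so e^{tA} = P · e^{tJ} · P⁻¹, and e^{tJ} can be computed block-by-block.

A has Jordan form
J =
  [-3,  1,  0]
  [ 0, -3,  1]
  [ 0,  0, -3]
(up to reordering of blocks).

Per-block formulas:
  For a 3×3 Jordan block J_3(-3): exp(t · J_3(-3)) = e^(-3t)·(I + t·N + (t^2/2)·N^2), where N is the 3×3 nilpotent shift.

After assembling e^{tJ} and conjugating by P, we get:

e^{tA} =
  [-t^2*exp(-3*t)/2 + t*exp(-3*t) + exp(-3*t), t^2*exp(-3*t)/2 - 2*t*exp(-3*t), t^2*exp(-3*t)/2 - 3*t*exp(-3*t)]
  [-t^2*exp(-3*t) + t*exp(-3*t), t^2*exp(-3*t) - 3*t*exp(-3*t) + exp(-3*t), t^2*exp(-3*t) - 5*t*exp(-3*t)]
  [t^2*exp(-3*t)/2, -t^2*exp(-3*t)/2 + t*exp(-3*t), -t^2*exp(-3*t)/2 + 2*t*exp(-3*t) + exp(-3*t)]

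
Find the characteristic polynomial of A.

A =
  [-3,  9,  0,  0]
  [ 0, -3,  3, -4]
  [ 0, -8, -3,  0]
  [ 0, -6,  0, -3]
x^4 + 12*x^3 + 54*x^2 + 108*x + 81

Expanding det(x·I − A) (e.g. by cofactor expansion or by noting that A is similar to its Jordan form J, which has the same characteristic polynomial as A) gives
  χ_A(x) = x^4 + 12*x^3 + 54*x^2 + 108*x + 81
which factors as (x + 3)^4. The eigenvalues (with algebraic multiplicities) are λ = -3 with multiplicity 4.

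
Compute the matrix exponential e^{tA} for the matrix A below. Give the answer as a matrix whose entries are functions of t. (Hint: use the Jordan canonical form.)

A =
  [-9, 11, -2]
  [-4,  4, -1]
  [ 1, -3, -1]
e^{tA} =
  [3*t^2*exp(-2*t)/2 - 7*t*exp(-2*t) + exp(-2*t), -5*t^2*exp(-2*t)/2 + 11*t*exp(-2*t), t^2*exp(-2*t)/2 - 2*t*exp(-2*t)]
  [3*t^2*exp(-2*t)/2 - 4*t*exp(-2*t), -5*t^2*exp(-2*t)/2 + 6*t*exp(-2*t) + exp(-2*t), t^2*exp(-2*t)/2 - t*exp(-2*t)]
  [3*t^2*exp(-2*t) + t*exp(-2*t), -5*t^2*exp(-2*t) - 3*t*exp(-2*t), t^2*exp(-2*t) + t*exp(-2*t) + exp(-2*t)]

Strategy: write A = P · J · P⁻¹ where J is a Jordan canonical form, so e^{tA} = P · e^{tJ} · P⁻¹, and e^{tJ} can be computed block-by-block.

A has Jordan form
J =
  [-2,  1,  0]
  [ 0, -2,  1]
  [ 0,  0, -2]
(up to reordering of blocks).

Per-block formulas:
  For a 3×3 Jordan block J_3(-2): exp(t · J_3(-2)) = e^(-2t)·(I + t·N + (t^2/2)·N^2), where N is the 3×3 nilpotent shift.

After assembling e^{tJ} and conjugating by P, we get:

e^{tA} =
  [3*t^2*exp(-2*t)/2 - 7*t*exp(-2*t) + exp(-2*t), -5*t^2*exp(-2*t)/2 + 11*t*exp(-2*t), t^2*exp(-2*t)/2 - 2*t*exp(-2*t)]
  [3*t^2*exp(-2*t)/2 - 4*t*exp(-2*t), -5*t^2*exp(-2*t)/2 + 6*t*exp(-2*t) + exp(-2*t), t^2*exp(-2*t)/2 - t*exp(-2*t)]
  [3*t^2*exp(-2*t) + t*exp(-2*t), -5*t^2*exp(-2*t) - 3*t*exp(-2*t), t^2*exp(-2*t) + t*exp(-2*t) + exp(-2*t)]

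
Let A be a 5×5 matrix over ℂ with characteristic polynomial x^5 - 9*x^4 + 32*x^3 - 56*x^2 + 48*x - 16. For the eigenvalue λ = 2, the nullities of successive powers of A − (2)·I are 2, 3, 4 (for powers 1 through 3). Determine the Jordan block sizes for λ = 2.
Block sizes for λ = 2: [3, 1]

From the dimensions of kernels of powers, the number of Jordan blocks of size at least j is d_j − d_{j−1} where d_j = dim ker(N^j) (with d_0 = 0). Computing the differences gives [2, 1, 1].
The number of blocks of size exactly k is (#blocks of size ≥ k) − (#blocks of size ≥ k + 1), so the partition is: 1 block(s) of size 1, 1 block(s) of size 3.
In nonincreasing order the block sizes are [3, 1].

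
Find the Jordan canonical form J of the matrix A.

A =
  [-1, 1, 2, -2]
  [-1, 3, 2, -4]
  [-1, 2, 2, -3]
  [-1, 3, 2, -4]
J_2(0) ⊕ J_2(0)

The characteristic polynomial is
  det(x·I − A) = x^4

Eigenvalues and multiplicities (the geometric multiplicity of λ is n − rank(A − λI), which equals the number of Jordan blocks for λ):
  λ = 0: algebraic multiplicity = 4, geometric multiplicity = 2

Determining the block sizes for each eigenvalue:
  λ = 0: with am = 4 and gm = 2, the partition is not yet determined (e.g. several partitions of 4 into 2 parts exist). Let N = A − (0)·I. Computing rank(N^1) = 2, rank(N^2) = 0; the number of blocks of size ≥ j is rank(N^{j−1}) − rank(N^j), giving [2, 2]. So we have 2 block(s) of size 2 → block sizes [2, 2]

Assembling the blocks gives a Jordan form
J =
  [0, 1, 0, 0]
  [0, 0, 0, 0]
  [0, 0, 0, 1]
  [0, 0, 0, 0]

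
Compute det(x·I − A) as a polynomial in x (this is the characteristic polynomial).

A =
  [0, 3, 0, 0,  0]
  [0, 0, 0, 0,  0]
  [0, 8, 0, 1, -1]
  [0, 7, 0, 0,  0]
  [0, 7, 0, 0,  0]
x^5

Expanding det(x·I − A) (e.g. by cofactor expansion or by noting that A is similar to its Jordan form J, which has the same characteristic polynomial as A) gives
  χ_A(x) = x^5
which factors as x^5. The eigenvalues (with algebraic multiplicities) are λ = 0 with multiplicity 5.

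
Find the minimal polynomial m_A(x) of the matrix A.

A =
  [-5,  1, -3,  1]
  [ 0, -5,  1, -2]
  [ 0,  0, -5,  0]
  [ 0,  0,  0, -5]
x^3 + 15*x^2 + 75*x + 125

The characteristic polynomial is χ_A(x) = (x + 5)^4, so the eigenvalues are known. The minimal polynomial is
  m_A(x) = Π_λ (x − λ)^{k_λ}
where k_λ is the size of the *largest* Jordan block for λ (equivalently, the smallest k with (A − λI)^k v = 0 for every generalised eigenvector v of λ).

  λ = -5: largest Jordan block has size 3, contributing (x + 5)^3

So m_A(x) = (x + 5)^3 = x^3 + 15*x^2 + 75*x + 125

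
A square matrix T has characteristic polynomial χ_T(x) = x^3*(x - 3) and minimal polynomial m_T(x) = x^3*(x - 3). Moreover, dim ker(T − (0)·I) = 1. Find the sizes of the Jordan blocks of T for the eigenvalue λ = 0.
Block sizes for λ = 0: [3]

Step 1 — from the characteristic polynomial, algebraic multiplicity of λ = 0 is 3. From dim ker(T − (0)·I) = 1, there are exactly 1 Jordan blocks for λ = 0.
Step 2 — from the minimal polynomial, the factor (x − 0)^3 tells us the largest block for λ = 0 has size 3.
Step 3 — with total size 3, 1 blocks, and largest block 3, the block sizes (in nonincreasing order) are [3].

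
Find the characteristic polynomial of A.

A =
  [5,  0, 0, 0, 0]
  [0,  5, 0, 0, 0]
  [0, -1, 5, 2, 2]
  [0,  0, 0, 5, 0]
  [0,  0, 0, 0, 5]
x^5 - 25*x^4 + 250*x^3 - 1250*x^2 + 3125*x - 3125

Expanding det(x·I − A) (e.g. by cofactor expansion or by noting that A is similar to its Jordan form J, which has the same characteristic polynomial as A) gives
  χ_A(x) = x^5 - 25*x^4 + 250*x^3 - 1250*x^2 + 3125*x - 3125
which factors as (x - 5)^5. The eigenvalues (with algebraic multiplicities) are λ = 5 with multiplicity 5.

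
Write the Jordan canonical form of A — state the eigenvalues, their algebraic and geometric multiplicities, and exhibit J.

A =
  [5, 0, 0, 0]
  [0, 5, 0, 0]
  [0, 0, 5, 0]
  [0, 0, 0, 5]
J_1(5) ⊕ J_1(5) ⊕ J_1(5) ⊕ J_1(5)

The characteristic polynomial is
  det(x·I − A) = x^4 - 20*x^3 + 150*x^2 - 500*x + 625 = (x - 5)^4

Eigenvalues and multiplicities (the geometric multiplicity of λ is n − rank(A − λI), which equals the number of Jordan blocks for λ):
  λ = 5: algebraic multiplicity = 4, geometric multiplicity = 4

Determining the block sizes for each eigenvalue:
  λ = 5: gm = am = 4, so every block has size 1 → block sizes [1, 1, 1, 1]

Assembling the blocks gives a Jordan form
J =
  [5, 0, 0, 0]
  [0, 5, 0, 0]
  [0, 0, 5, 0]
  [0, 0, 0, 5]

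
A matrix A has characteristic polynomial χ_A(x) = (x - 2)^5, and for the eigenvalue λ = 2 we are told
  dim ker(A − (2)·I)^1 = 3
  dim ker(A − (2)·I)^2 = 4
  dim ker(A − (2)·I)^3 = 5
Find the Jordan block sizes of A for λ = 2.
Block sizes for λ = 2: [3, 1, 1]

From the dimensions of kernels of powers, the number of Jordan blocks of size at least j is d_j − d_{j−1} where d_j = dim ker(N^j) (with d_0 = 0). Computing the differences gives [3, 1, 1].
The number of blocks of size exactly k is (#blocks of size ≥ k) − (#blocks of size ≥ k + 1), so the partition is: 2 block(s) of size 1, 1 block(s) of size 3.
In nonincreasing order the block sizes are [3, 1, 1].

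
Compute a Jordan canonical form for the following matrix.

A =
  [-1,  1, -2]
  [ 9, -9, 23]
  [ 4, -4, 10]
J_3(0)

The characteristic polynomial is
  det(x·I − A) = x^3

Eigenvalues and multiplicities (the geometric multiplicity of λ is n − rank(A − λI), which equals the number of Jordan blocks for λ):
  λ = 0: algebraic multiplicity = 3, geometric multiplicity = 1

Determining the block sizes for each eigenvalue:
  λ = 0: one block (gm = 1), so the single block has size am = 3 → block sizes [3]

Assembling the blocks gives a Jordan form
J =
  [0, 1, 0]
  [0, 0, 1]
  [0, 0, 0]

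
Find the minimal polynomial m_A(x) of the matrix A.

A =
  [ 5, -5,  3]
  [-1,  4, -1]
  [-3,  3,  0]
x^3 - 9*x^2 + 27*x - 27

The characteristic polynomial is χ_A(x) = (x - 3)^3, so the eigenvalues are known. The minimal polynomial is
  m_A(x) = Π_λ (x − λ)^{k_λ}
where k_λ is the size of the *largest* Jordan block for λ (equivalently, the smallest k with (A − λI)^k v = 0 for every generalised eigenvector v of λ).

  λ = 3: largest Jordan block has size 3, contributing (x − 3)^3

So m_A(x) = (x - 3)^3 = x^3 - 9*x^2 + 27*x - 27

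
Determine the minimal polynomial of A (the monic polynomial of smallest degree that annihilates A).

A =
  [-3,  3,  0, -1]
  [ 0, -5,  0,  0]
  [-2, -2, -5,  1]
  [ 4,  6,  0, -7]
x^2 + 10*x + 25

The characteristic polynomial is χ_A(x) = (x + 5)^4, so the eigenvalues are known. The minimal polynomial is
  m_A(x) = Π_λ (x − λ)^{k_λ}
where k_λ is the size of the *largest* Jordan block for λ (equivalently, the smallest k with (A − λI)^k v = 0 for every generalised eigenvector v of λ).

  λ = -5: largest Jordan block has size 2, contributing (x + 5)^2

So m_A(x) = (x + 5)^2 = x^2 + 10*x + 25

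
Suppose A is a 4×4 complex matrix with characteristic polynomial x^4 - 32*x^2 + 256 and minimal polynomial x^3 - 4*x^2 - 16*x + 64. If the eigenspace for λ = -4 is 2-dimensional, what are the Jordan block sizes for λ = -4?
Block sizes for λ = -4: [1, 1]

Step 1 — from the characteristic polynomial, algebraic multiplicity of λ = -4 is 2. From dim ker(A − (-4)·I) = 2, there are exactly 2 Jordan blocks for λ = -4.
Step 2 — from the minimal polynomial, the factor (x + 4) tells us the largest block for λ = -4 has size 1.
Step 3 — with total size 2, 2 blocks, and largest block 1, the block sizes (in nonincreasing order) are [1, 1].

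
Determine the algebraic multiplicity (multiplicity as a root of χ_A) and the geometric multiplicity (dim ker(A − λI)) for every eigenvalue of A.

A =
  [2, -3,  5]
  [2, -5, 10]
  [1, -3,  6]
λ = 1: alg = 3, geom = 2

Step 1 — factor the characteristic polynomial to read off the algebraic multiplicities:
  χ_A(x) = (x - 1)^3

Step 2 — compute geometric multiplicities via the rank-nullity identity g(λ) = n − rank(A − λI):
  rank(A − (1)·I) = 1, so dim ker(A − (1)·I) = n − 1 = 2

Summary:
  λ = 1: algebraic multiplicity = 3, geometric multiplicity = 2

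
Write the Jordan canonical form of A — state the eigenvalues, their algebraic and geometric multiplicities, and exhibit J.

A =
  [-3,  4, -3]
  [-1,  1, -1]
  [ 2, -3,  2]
J_3(0)

The characteristic polynomial is
  det(x·I − A) = x^3

Eigenvalues and multiplicities (the geometric multiplicity of λ is n − rank(A − λI), which equals the number of Jordan blocks for λ):
  λ = 0: algebraic multiplicity = 3, geometric multiplicity = 1

Determining the block sizes for each eigenvalue:
  λ = 0: one block (gm = 1), so the single block has size am = 3 → block sizes [3]

Assembling the blocks gives a Jordan form
J =
  [0, 1, 0]
  [0, 0, 1]
  [0, 0, 0]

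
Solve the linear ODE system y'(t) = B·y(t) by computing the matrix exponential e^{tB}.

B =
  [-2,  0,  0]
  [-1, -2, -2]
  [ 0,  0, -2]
e^{tB} =
  [exp(-2*t), 0, 0]
  [-t*exp(-2*t), exp(-2*t), -2*t*exp(-2*t)]
  [0, 0, exp(-2*t)]

Strategy: write B = P · J · P⁻¹ where J is a Jordan canonical form, so e^{tB} = P · e^{tJ} · P⁻¹, and e^{tJ} can be computed block-by-block.

B has Jordan form
J =
  [-2,  1,  0]
  [ 0, -2,  0]
  [ 0,  0, -2]
(up to reordering of blocks).

Per-block formulas:
  For a 1×1 block at λ = -2: exp(t · [-2]) = [e^(-2t)].
  For a 2×2 Jordan block J_2(-2): exp(t · J_2(-2)) = e^(-2t)·(I + t·N), where N is the 2×2 nilpotent shift.

After assembling e^{tJ} and conjugating by P, we get:

e^{tB} =
  [exp(-2*t), 0, 0]
  [-t*exp(-2*t), exp(-2*t), -2*t*exp(-2*t)]
  [0, 0, exp(-2*t)]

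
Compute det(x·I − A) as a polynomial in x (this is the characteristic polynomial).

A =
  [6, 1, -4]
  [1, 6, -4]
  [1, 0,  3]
x^3 - 15*x^2 + 75*x - 125

Expanding det(x·I − A) (e.g. by cofactor expansion or by noting that A is similar to its Jordan form J, which has the same characteristic polynomial as A) gives
  χ_A(x) = x^3 - 15*x^2 + 75*x - 125
which factors as (x - 5)^3. The eigenvalues (with algebraic multiplicities) are λ = 5 with multiplicity 3.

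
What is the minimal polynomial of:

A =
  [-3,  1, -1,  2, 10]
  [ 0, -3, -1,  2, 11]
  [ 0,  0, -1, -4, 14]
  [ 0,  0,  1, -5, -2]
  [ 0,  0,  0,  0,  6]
x^4 + 3*x^3 - 27*x^2 - 135*x - 162

The characteristic polynomial is χ_A(x) = (x - 6)*(x + 3)^4, so the eigenvalues are known. The minimal polynomial is
  m_A(x) = Π_λ (x − λ)^{k_λ}
where k_λ is the size of the *largest* Jordan block for λ (equivalently, the smallest k with (A − λI)^k v = 0 for every generalised eigenvector v of λ).

  λ = -3: largest Jordan block has size 3, contributing (x + 3)^3
  λ = 6: largest Jordan block has size 1, contributing (x − 6)

So m_A(x) = (x - 6)*(x + 3)^3 = x^4 + 3*x^3 - 27*x^2 - 135*x - 162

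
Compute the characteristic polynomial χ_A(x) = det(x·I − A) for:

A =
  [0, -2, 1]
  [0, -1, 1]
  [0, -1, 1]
x^3

Expanding det(x·I − A) (e.g. by cofactor expansion or by noting that A is similar to its Jordan form J, which has the same characteristic polynomial as A) gives
  χ_A(x) = x^3
which factors as x^3. The eigenvalues (with algebraic multiplicities) are λ = 0 with multiplicity 3.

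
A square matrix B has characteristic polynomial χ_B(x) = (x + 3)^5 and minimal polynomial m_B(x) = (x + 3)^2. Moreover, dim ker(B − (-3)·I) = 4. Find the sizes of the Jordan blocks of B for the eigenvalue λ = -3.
Block sizes for λ = -3: [2, 1, 1, 1]

Step 1 — from the characteristic polynomial, algebraic multiplicity of λ = -3 is 5. From dim ker(B − (-3)·I) = 4, there are exactly 4 Jordan blocks for λ = -3.
Step 2 — from the minimal polynomial, the factor (x + 3)^2 tells us the largest block for λ = -3 has size 2.
Step 3 — with total size 5, 4 blocks, and largest block 2, the block sizes (in nonincreasing order) are [2, 1, 1, 1].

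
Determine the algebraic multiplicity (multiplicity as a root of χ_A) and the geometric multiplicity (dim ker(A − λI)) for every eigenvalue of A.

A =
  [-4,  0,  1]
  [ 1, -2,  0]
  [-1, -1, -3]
λ = -3: alg = 3, geom = 1

Step 1 — factor the characteristic polynomial to read off the algebraic multiplicities:
  χ_A(x) = (x + 3)^3

Step 2 — compute geometric multiplicities via the rank-nullity identity g(λ) = n − rank(A − λI):
  rank(A − (-3)·I) = 2, so dim ker(A − (-3)·I) = n − 2 = 1

Summary:
  λ = -3: algebraic multiplicity = 3, geometric multiplicity = 1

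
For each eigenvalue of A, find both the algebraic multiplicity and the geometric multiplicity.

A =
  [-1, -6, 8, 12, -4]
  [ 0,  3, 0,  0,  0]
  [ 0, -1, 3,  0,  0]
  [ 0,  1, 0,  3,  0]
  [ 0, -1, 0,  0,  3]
λ = -1: alg = 1, geom = 1; λ = 3: alg = 4, geom = 3

Step 1 — factor the characteristic polynomial to read off the algebraic multiplicities:
  χ_A(x) = (x - 3)^4*(x + 1)

Step 2 — compute geometric multiplicities via the rank-nullity identity g(λ) = n − rank(A − λI):
  rank(A − (-1)·I) = 4, so dim ker(A − (-1)·I) = n − 4 = 1
  rank(A − (3)·I) = 2, so dim ker(A − (3)·I) = n − 2 = 3

Summary:
  λ = -1: algebraic multiplicity = 1, geometric multiplicity = 1
  λ = 3: algebraic multiplicity = 4, geometric multiplicity = 3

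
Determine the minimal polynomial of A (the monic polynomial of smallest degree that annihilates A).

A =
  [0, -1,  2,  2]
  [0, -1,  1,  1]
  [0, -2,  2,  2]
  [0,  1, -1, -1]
x^3

The characteristic polynomial is χ_A(x) = x^4, so the eigenvalues are known. The minimal polynomial is
  m_A(x) = Π_λ (x − λ)^{k_λ}
where k_λ is the size of the *largest* Jordan block for λ (equivalently, the smallest k with (A − λI)^k v = 0 for every generalised eigenvector v of λ).

  λ = 0: largest Jordan block has size 3, contributing (x − 0)^3

So m_A(x) = x^3 = x^3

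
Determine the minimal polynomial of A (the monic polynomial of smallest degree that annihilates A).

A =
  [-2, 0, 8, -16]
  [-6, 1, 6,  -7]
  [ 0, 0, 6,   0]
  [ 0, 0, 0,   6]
x^3 - 5*x^2 - 8*x + 12

The characteristic polynomial is χ_A(x) = (x - 6)^2*(x - 1)*(x + 2), so the eigenvalues are known. The minimal polynomial is
  m_A(x) = Π_λ (x − λ)^{k_λ}
where k_λ is the size of the *largest* Jordan block for λ (equivalently, the smallest k with (A − λI)^k v = 0 for every generalised eigenvector v of λ).

  λ = -2: largest Jordan block has size 1, contributing (x + 2)
  λ = 1: largest Jordan block has size 1, contributing (x − 1)
  λ = 6: largest Jordan block has size 1, contributing (x − 6)

So m_A(x) = (x - 6)*(x - 1)*(x + 2) = x^3 - 5*x^2 - 8*x + 12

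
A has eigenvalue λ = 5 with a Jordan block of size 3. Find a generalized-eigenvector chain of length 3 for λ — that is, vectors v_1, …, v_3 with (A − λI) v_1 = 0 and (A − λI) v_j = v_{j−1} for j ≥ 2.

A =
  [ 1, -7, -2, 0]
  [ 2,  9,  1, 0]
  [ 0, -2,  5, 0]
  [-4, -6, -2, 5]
A Jordan chain for λ = 5 of length 3:
v_1 = (2, 0, -4, 4)ᵀ
v_2 = (-4, 2, 0, -4)ᵀ
v_3 = (1, 0, 0, 0)ᵀ

Let N = A − (5)·I. We want v_3 with N^3 v_3 = 0 but N^2 v_3 ≠ 0; then v_{j-1} := N · v_j for j = 3, …, 2.

Pick v_3 = (1, 0, 0, 0)ᵀ.
Then v_2 = N · v_3 = (-4, 2, 0, -4)ᵀ.
Then v_1 = N · v_2 = (2, 0, -4, 4)ᵀ.

Sanity check: (A − (5)·I) v_1 = (0, 0, 0, 0)ᵀ = 0. ✓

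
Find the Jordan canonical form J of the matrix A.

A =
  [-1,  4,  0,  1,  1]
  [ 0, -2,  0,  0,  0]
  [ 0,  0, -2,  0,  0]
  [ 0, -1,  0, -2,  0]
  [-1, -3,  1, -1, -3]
J_3(-2) ⊕ J_2(-2)

The characteristic polynomial is
  det(x·I − A) = x^5 + 10*x^4 + 40*x^3 + 80*x^2 + 80*x + 32 = (x + 2)^5

Eigenvalues and multiplicities (the geometric multiplicity of λ is n − rank(A − λI), which equals the number of Jordan blocks for λ):
  λ = -2: algebraic multiplicity = 5, geometric multiplicity = 2

Determining the block sizes for each eigenvalue:
  λ = -2: with am = 5 and gm = 2, the partition is not yet determined (e.g. several partitions of 5 into 2 parts exist). Let N = A − (-2)·I. Computing rank(N^1) = 3, rank(N^2) = 1, rank(N^3) = 0; the number of blocks of size ≥ j is rank(N^{j−1}) − rank(N^j), giving [2, 2, 1]. So we have 1 block(s) of size 3, 1 block(s) of size 2 → block sizes [3, 2]

Assembling the blocks gives a Jordan form
J =
  [-2,  1,  0,  0,  0]
  [ 0, -2,  1,  0,  0]
  [ 0,  0, -2,  0,  0]
  [ 0,  0,  0, -2,  1]
  [ 0,  0,  0,  0, -2]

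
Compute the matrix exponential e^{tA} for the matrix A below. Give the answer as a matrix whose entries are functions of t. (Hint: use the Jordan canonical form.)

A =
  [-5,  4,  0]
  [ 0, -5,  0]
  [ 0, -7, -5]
e^{tA} =
  [exp(-5*t), 4*t*exp(-5*t), 0]
  [0, exp(-5*t), 0]
  [0, -7*t*exp(-5*t), exp(-5*t)]

Strategy: write A = P · J · P⁻¹ where J is a Jordan canonical form, so e^{tA} = P · e^{tJ} · P⁻¹, and e^{tJ} can be computed block-by-block.

A has Jordan form
J =
  [-5,  1,  0]
  [ 0, -5,  0]
  [ 0,  0, -5]
(up to reordering of blocks).

Per-block formulas:
  For a 1×1 block at λ = -5: exp(t · [-5]) = [e^(-5t)].
  For a 2×2 Jordan block J_2(-5): exp(t · J_2(-5)) = e^(-5t)·(I + t·N), where N is the 2×2 nilpotent shift.

After assembling e^{tJ} and conjugating by P, we get:

e^{tA} =
  [exp(-5*t), 4*t*exp(-5*t), 0]
  [0, exp(-5*t), 0]
  [0, -7*t*exp(-5*t), exp(-5*t)]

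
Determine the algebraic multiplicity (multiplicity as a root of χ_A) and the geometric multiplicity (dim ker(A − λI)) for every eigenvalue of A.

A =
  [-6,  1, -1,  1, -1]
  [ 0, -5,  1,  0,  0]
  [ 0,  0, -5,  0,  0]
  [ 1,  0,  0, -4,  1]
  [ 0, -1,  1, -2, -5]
λ = -5: alg = 5, geom = 2

Step 1 — factor the characteristic polynomial to read off the algebraic multiplicities:
  χ_A(x) = (x + 5)^5

Step 2 — compute geometric multiplicities via the rank-nullity identity g(λ) = n − rank(A − λI):
  rank(A − (-5)·I) = 3, so dim ker(A − (-5)·I) = n − 3 = 2

Summary:
  λ = -5: algebraic multiplicity = 5, geometric multiplicity = 2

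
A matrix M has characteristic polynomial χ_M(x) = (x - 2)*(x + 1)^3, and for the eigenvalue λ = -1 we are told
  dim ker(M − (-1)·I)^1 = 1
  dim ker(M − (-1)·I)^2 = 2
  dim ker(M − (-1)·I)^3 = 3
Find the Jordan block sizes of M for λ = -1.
Block sizes for λ = -1: [3]

From the dimensions of kernels of powers, the number of Jordan blocks of size at least j is d_j − d_{j−1} where d_j = dim ker(N^j) (with d_0 = 0). Computing the differences gives [1, 1, 1].
The number of blocks of size exactly k is (#blocks of size ≥ k) − (#blocks of size ≥ k + 1), so the partition is: 1 block(s) of size 3.
In nonincreasing order the block sizes are [3].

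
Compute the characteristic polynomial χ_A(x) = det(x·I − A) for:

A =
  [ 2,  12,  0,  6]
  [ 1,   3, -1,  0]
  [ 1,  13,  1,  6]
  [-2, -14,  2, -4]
x^4 - 2*x^3 - 12*x^2 + 40*x - 32

Expanding det(x·I − A) (e.g. by cofactor expansion or by noting that A is similar to its Jordan form J, which has the same characteristic polynomial as A) gives
  χ_A(x) = x^4 - 2*x^3 - 12*x^2 + 40*x - 32
which factors as (x - 2)^3*(x + 4). The eigenvalues (with algebraic multiplicities) are λ = -4 with multiplicity 1, λ = 2 with multiplicity 3.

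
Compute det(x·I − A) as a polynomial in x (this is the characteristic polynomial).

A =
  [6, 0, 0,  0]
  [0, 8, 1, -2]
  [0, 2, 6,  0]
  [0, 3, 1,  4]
x^4 - 24*x^3 + 216*x^2 - 864*x + 1296

Expanding det(x·I − A) (e.g. by cofactor expansion or by noting that A is similar to its Jordan form J, which has the same characteristic polynomial as A) gives
  χ_A(x) = x^4 - 24*x^3 + 216*x^2 - 864*x + 1296
which factors as (x - 6)^4. The eigenvalues (with algebraic multiplicities) are λ = 6 with multiplicity 4.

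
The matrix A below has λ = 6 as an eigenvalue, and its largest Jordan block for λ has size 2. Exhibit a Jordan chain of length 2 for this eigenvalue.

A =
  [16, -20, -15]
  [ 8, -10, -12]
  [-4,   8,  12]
A Jordan chain for λ = 6 of length 2:
v_1 = (10, 8, -4)ᵀ
v_2 = (1, 0, 0)ᵀ

Let N = A − (6)·I. We want v_2 with N^2 v_2 = 0 but N^1 v_2 ≠ 0; then v_{j-1} := N · v_j for j = 2, …, 2.

Pick v_2 = (1, 0, 0)ᵀ.
Then v_1 = N · v_2 = (10, 8, -4)ᵀ.

Sanity check: (A − (6)·I) v_1 = (0, 0, 0)ᵀ = 0. ✓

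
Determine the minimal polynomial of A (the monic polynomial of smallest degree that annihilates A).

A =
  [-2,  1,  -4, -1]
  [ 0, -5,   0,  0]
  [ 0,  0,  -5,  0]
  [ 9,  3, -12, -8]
x^2 + 10*x + 25

The characteristic polynomial is χ_A(x) = (x + 5)^4, so the eigenvalues are known. The minimal polynomial is
  m_A(x) = Π_λ (x − λ)^{k_λ}
where k_λ is the size of the *largest* Jordan block for λ (equivalently, the smallest k with (A − λI)^k v = 0 for every generalised eigenvector v of λ).

  λ = -5: largest Jordan block has size 2, contributing (x + 5)^2

So m_A(x) = (x + 5)^2 = x^2 + 10*x + 25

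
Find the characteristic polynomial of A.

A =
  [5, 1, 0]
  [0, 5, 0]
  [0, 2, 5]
x^3 - 15*x^2 + 75*x - 125

Expanding det(x·I − A) (e.g. by cofactor expansion or by noting that A is similar to its Jordan form J, which has the same characteristic polynomial as A) gives
  χ_A(x) = x^3 - 15*x^2 + 75*x - 125
which factors as (x - 5)^3. The eigenvalues (with algebraic multiplicities) are λ = 5 with multiplicity 3.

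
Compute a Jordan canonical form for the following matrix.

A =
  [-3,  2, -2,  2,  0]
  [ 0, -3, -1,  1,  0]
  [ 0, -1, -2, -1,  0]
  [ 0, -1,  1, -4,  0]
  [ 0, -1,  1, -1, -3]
J_3(-3) ⊕ J_1(-3) ⊕ J_1(-3)

The characteristic polynomial is
  det(x·I − A) = x^5 + 15*x^4 + 90*x^3 + 270*x^2 + 405*x + 243 = (x + 3)^5

Eigenvalues and multiplicities (the geometric multiplicity of λ is n − rank(A − λI), which equals the number of Jordan blocks for λ):
  λ = -3: algebraic multiplicity = 5, geometric multiplicity = 3

Determining the block sizes for each eigenvalue:
  λ = -3: with am = 5 and gm = 3, the partition is not yet determined (e.g. several partitions of 5 into 3 parts exist). Let N = A − (-3)·I. Computing rank(N^1) = 2, rank(N^2) = 1, rank(N^3) = 0; the number of blocks of size ≥ j is rank(N^{j−1}) − rank(N^j), giving [3, 1, 1]. So we have 1 block(s) of size 3, 2 block(s) of size 1 → block sizes [3, 1, 1]

Assembling the blocks gives a Jordan form
J =
  [-3,  1,  0,  0,  0]
  [ 0, -3,  1,  0,  0]
  [ 0,  0, -3,  0,  0]
  [ 0,  0,  0, -3,  0]
  [ 0,  0,  0,  0, -3]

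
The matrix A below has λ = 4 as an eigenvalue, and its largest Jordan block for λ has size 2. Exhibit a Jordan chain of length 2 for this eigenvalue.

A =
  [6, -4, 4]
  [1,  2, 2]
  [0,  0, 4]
A Jordan chain for λ = 4 of length 2:
v_1 = (2, 1, 0)ᵀ
v_2 = (1, 0, 0)ᵀ

Let N = A − (4)·I. We want v_2 with N^2 v_2 = 0 but N^1 v_2 ≠ 0; then v_{j-1} := N · v_j for j = 2, …, 2.

Pick v_2 = (1, 0, 0)ᵀ.
Then v_1 = N · v_2 = (2, 1, 0)ᵀ.

Sanity check: (A − (4)·I) v_1 = (0, 0, 0)ᵀ = 0. ✓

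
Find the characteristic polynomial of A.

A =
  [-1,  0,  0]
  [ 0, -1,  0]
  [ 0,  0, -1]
x^3 + 3*x^2 + 3*x + 1

Expanding det(x·I − A) (e.g. by cofactor expansion or by noting that A is similar to its Jordan form J, which has the same characteristic polynomial as A) gives
  χ_A(x) = x^3 + 3*x^2 + 3*x + 1
which factors as (x + 1)^3. The eigenvalues (with algebraic multiplicities) are λ = -1 with multiplicity 3.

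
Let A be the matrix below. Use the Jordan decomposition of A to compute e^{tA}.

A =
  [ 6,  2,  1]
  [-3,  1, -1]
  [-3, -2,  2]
e^{tA} =
  [3*t*exp(3*t) + exp(3*t), 2*t*exp(3*t), t*exp(3*t)]
  [-3*t*exp(3*t), -2*t*exp(3*t) + exp(3*t), -t*exp(3*t)]
  [-3*t*exp(3*t), -2*t*exp(3*t), -t*exp(3*t) + exp(3*t)]

Strategy: write A = P · J · P⁻¹ where J is a Jordan canonical form, so e^{tA} = P · e^{tJ} · P⁻¹, and e^{tJ} can be computed block-by-block.

A has Jordan form
J =
  [3, 1, 0]
  [0, 3, 0]
  [0, 0, 3]
(up to reordering of blocks).

Per-block formulas:
  For a 1×1 block at λ = 3: exp(t · [3]) = [e^(3t)].
  For a 2×2 Jordan block J_2(3): exp(t · J_2(3)) = e^(3t)·(I + t·N), where N is the 2×2 nilpotent shift.

After assembling e^{tJ} and conjugating by P, we get:

e^{tA} =
  [3*t*exp(3*t) + exp(3*t), 2*t*exp(3*t), t*exp(3*t)]
  [-3*t*exp(3*t), -2*t*exp(3*t) + exp(3*t), -t*exp(3*t)]
  [-3*t*exp(3*t), -2*t*exp(3*t), -t*exp(3*t) + exp(3*t)]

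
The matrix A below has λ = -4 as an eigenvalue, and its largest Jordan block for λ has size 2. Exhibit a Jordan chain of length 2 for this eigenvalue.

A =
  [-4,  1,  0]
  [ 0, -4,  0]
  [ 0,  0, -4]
A Jordan chain for λ = -4 of length 2:
v_1 = (1, 0, 0)ᵀ
v_2 = (0, 1, 0)ᵀ

Let N = A − (-4)·I. We want v_2 with N^2 v_2 = 0 but N^1 v_2 ≠ 0; then v_{j-1} := N · v_j for j = 2, …, 2.

Pick v_2 = (0, 1, 0)ᵀ.
Then v_1 = N · v_2 = (1, 0, 0)ᵀ.

Sanity check: (A − (-4)·I) v_1 = (0, 0, 0)ᵀ = 0. ✓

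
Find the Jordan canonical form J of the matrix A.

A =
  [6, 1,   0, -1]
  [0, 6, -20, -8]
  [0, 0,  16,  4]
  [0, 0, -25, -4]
J_3(6) ⊕ J_1(6)

The characteristic polynomial is
  det(x·I − A) = x^4 - 24*x^3 + 216*x^2 - 864*x + 1296 = (x - 6)^4

Eigenvalues and multiplicities (the geometric multiplicity of λ is n − rank(A − λI), which equals the number of Jordan blocks for λ):
  λ = 6: algebraic multiplicity = 4, geometric multiplicity = 2

Determining the block sizes for each eigenvalue:
  λ = 6: with am = 4 and gm = 2, the partition is not yet determined (e.g. several partitions of 4 into 2 parts exist). Let N = A − (6)·I. Computing rank(N^1) = 2, rank(N^2) = 1, rank(N^3) = 0; the number of blocks of size ≥ j is rank(N^{j−1}) − rank(N^j), giving [2, 1, 1]. So we have 1 block(s) of size 3, 1 block(s) of size 1 → block sizes [3, 1]

Assembling the blocks gives a Jordan form
J =
  [6, 1, 0, 0]
  [0, 6, 1, 0]
  [0, 0, 6, 0]
  [0, 0, 0, 6]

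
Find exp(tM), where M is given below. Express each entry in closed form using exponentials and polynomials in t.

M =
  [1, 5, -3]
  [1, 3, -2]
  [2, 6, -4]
e^{tM} =
  [t + 1, t^2 + 5*t, -t^2/2 - 3*t]
  [t, t^2 + 3*t + 1, -t^2/2 - 2*t]
  [2*t, 2*t^2 + 6*t, -t^2 - 4*t + 1]

Strategy: write M = P · J · P⁻¹ where J is a Jordan canonical form, so e^{tM} = P · e^{tJ} · P⁻¹, and e^{tJ} can be computed block-by-block.

M has Jordan form
J =
  [0, 1, 0]
  [0, 0, 1]
  [0, 0, 0]
(up to reordering of blocks).

Per-block formulas:
  For a 3×3 Jordan block J_3(0): exp(t · J_3(0)) = e^(0t)·(I + t·N + (t^2/2)·N^2), where N is the 3×3 nilpotent shift.

After assembling e^{tJ} and conjugating by P, we get:

e^{tM} =
  [t + 1, t^2 + 5*t, -t^2/2 - 3*t]
  [t, t^2 + 3*t + 1, -t^2/2 - 2*t]
  [2*t, 2*t^2 + 6*t, -t^2 - 4*t + 1]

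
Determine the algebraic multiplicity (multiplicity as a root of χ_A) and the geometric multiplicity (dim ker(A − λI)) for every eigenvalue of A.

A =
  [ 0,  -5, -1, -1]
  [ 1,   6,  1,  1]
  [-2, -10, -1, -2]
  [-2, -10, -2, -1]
λ = 1: alg = 4, geom = 3

Step 1 — factor the characteristic polynomial to read off the algebraic multiplicities:
  χ_A(x) = (x - 1)^4

Step 2 — compute geometric multiplicities via the rank-nullity identity g(λ) = n − rank(A − λI):
  rank(A − (1)·I) = 1, so dim ker(A − (1)·I) = n − 1 = 3

Summary:
  λ = 1: algebraic multiplicity = 4, geometric multiplicity = 3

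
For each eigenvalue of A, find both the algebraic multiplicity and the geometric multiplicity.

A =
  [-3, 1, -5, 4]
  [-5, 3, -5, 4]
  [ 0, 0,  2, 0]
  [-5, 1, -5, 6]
λ = 2: alg = 4, geom = 3

Step 1 — factor the characteristic polynomial to read off the algebraic multiplicities:
  χ_A(x) = (x - 2)^4

Step 2 — compute geometric multiplicities via the rank-nullity identity g(λ) = n − rank(A − λI):
  rank(A − (2)·I) = 1, so dim ker(A − (2)·I) = n − 1 = 3

Summary:
  λ = 2: algebraic multiplicity = 4, geometric multiplicity = 3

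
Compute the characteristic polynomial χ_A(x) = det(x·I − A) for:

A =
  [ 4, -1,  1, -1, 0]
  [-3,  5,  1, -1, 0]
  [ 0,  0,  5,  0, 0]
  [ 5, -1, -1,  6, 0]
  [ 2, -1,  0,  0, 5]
x^5 - 25*x^4 + 250*x^3 - 1250*x^2 + 3125*x - 3125

Expanding det(x·I − A) (e.g. by cofactor expansion or by noting that A is similar to its Jordan form J, which has the same characteristic polynomial as A) gives
  χ_A(x) = x^5 - 25*x^4 + 250*x^3 - 1250*x^2 + 3125*x - 3125
which factors as (x - 5)^5. The eigenvalues (with algebraic multiplicities) are λ = 5 with multiplicity 5.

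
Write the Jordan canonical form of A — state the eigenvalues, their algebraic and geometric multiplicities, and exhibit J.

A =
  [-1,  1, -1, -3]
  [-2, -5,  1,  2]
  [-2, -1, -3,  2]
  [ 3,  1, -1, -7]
J_2(-4) ⊕ J_2(-4)

The characteristic polynomial is
  det(x·I − A) = x^4 + 16*x^3 + 96*x^2 + 256*x + 256 = (x + 4)^4

Eigenvalues and multiplicities (the geometric multiplicity of λ is n − rank(A − λI), which equals the number of Jordan blocks for λ):
  λ = -4: algebraic multiplicity = 4, geometric multiplicity = 2

Determining the block sizes for each eigenvalue:
  λ = -4: with am = 4 and gm = 2, the partition is not yet determined (e.g. several partitions of 4 into 2 parts exist). Let N = A − (-4)·I. Computing rank(N^1) = 2, rank(N^2) = 0; the number of blocks of size ≥ j is rank(N^{j−1}) − rank(N^j), giving [2, 2]. So we have 2 block(s) of size 2 → block sizes [2, 2]

Assembling the blocks gives a Jordan form
J =
  [-4,  1,  0,  0]
  [ 0, -4,  0,  0]
  [ 0,  0, -4,  1]
  [ 0,  0,  0, -4]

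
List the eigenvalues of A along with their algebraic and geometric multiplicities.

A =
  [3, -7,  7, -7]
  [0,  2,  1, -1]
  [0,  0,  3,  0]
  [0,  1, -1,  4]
λ = 3: alg = 4, geom = 3

Step 1 — factor the characteristic polynomial to read off the algebraic multiplicities:
  χ_A(x) = (x - 3)^4

Step 2 — compute geometric multiplicities via the rank-nullity identity g(λ) = n − rank(A − λI):
  rank(A − (3)·I) = 1, so dim ker(A − (3)·I) = n − 1 = 3

Summary:
  λ = 3: algebraic multiplicity = 4, geometric multiplicity = 3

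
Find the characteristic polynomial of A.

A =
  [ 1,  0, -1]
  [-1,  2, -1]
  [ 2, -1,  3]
x^3 - 6*x^2 + 12*x - 8

Expanding det(x·I − A) (e.g. by cofactor expansion or by noting that A is similar to its Jordan form J, which has the same characteristic polynomial as A) gives
  χ_A(x) = x^3 - 6*x^2 + 12*x - 8
which factors as (x - 2)^3. The eigenvalues (with algebraic multiplicities) are λ = 2 with multiplicity 3.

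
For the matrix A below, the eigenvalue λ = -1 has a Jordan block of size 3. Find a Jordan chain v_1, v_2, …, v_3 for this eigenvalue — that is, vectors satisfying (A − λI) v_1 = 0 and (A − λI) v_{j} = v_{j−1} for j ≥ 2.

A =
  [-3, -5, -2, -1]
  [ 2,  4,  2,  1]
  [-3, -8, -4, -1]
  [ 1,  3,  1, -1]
A Jordan chain for λ = -1 of length 3:
v_1 = (-1, 1, -2, 1)ᵀ
v_2 = (-2, 2, -3, 1)ᵀ
v_3 = (1, 0, 0, 0)ᵀ

Let N = A − (-1)·I. We want v_3 with N^3 v_3 = 0 but N^2 v_3 ≠ 0; then v_{j-1} := N · v_j for j = 3, …, 2.

Pick v_3 = (1, 0, 0, 0)ᵀ.
Then v_2 = N · v_3 = (-2, 2, -3, 1)ᵀ.
Then v_1 = N · v_2 = (-1, 1, -2, 1)ᵀ.

Sanity check: (A − (-1)·I) v_1 = (0, 0, 0, 0)ᵀ = 0. ✓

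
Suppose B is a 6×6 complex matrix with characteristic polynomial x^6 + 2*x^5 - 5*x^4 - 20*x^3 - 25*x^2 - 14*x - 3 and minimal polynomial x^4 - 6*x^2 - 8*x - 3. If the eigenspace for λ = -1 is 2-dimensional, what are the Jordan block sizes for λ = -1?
Block sizes for λ = -1: [3, 2]

Step 1 — from the characteristic polynomial, algebraic multiplicity of λ = -1 is 5. From dim ker(B − (-1)·I) = 2, there are exactly 2 Jordan blocks for λ = -1.
Step 2 — from the minimal polynomial, the factor (x + 1)^3 tells us the largest block for λ = -1 has size 3.
Step 3 — with total size 5, 2 blocks, and largest block 3, the block sizes (in nonincreasing order) are [3, 2].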